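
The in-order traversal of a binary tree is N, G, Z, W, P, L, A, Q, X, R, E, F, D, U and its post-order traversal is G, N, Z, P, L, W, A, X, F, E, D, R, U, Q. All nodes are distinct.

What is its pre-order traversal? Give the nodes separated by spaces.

The last element of post-order is the root; it splits in-order into left and right subtrees.
Root Q: left subtree has 7 nodes {N, G, Z, W, P, L, A}, right has 6 {X, R, E, F, D, U}.
  Root A: left subtree has 6 nodes {N, G, Z, W, P, L}, right has 0 { }.
    Root W: left subtree has 3 nodes {N, G, Z}, right has 2 {P, L}.
      Root Z: left subtree has 2 nodes {N, G}, right has 0 { }.
        Root N: left subtree has 0 nodes { }, right has 1 {G}.
      Root L: left subtree has 1 node {P}, right has 0 { }.
  Root U: left subtree has 5 nodes {X, R, E, F, D}, right has 0 { }.
    Root R: left subtree has 1 node {X}, right has 3 {E, F, D}.
      Root D: left subtree has 2 nodes {E, F}, right has 0 { }.
        Root E: left subtree has 0 nodes { }, right has 1 {F}.

Q A W Z N G L P U R X D E F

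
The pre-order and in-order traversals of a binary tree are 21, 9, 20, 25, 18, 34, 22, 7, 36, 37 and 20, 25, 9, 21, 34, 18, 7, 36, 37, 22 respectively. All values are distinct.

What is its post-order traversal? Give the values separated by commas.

The first element of pre-order is the root; it splits in-order into left and right subtrees.
Root 21: left subtree has 3 nodes {20, 25, 9}, right has 6 {34, 18, 7, 36, 37, 22}.
  Root 9: left subtree has 2 nodes {20, 25}, right has 0 { }.
    Root 20: left subtree has 0 nodes { }, right has 1 {25}.
  Root 18: left subtree has 1 node {34}, right has 4 {7, 36, 37, 22}.
    Root 22: left subtree has 3 nodes {7, 36, 37}, right has 0 { }.
      Root 7: left subtree has 0 nodes { }, right has 2 {36, 37}.
        Root 36: left subtree has 0 nodes { }, right has 1 {37}.

25, 20, 9, 34, 37, 36, 7, 22, 18, 21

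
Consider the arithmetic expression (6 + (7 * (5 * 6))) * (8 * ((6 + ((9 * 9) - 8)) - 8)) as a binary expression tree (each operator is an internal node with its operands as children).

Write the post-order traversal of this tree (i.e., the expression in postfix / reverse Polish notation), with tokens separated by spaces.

6 7 5 6 * * + 8 6 9 9 * 8 - + 8 - * *

Post-order on an expression tree gives postfix notation: for each operator, emit left operand, right operand, then the operator.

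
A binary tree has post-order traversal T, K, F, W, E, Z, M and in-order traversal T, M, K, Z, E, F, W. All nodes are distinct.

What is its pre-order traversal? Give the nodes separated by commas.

The last element of post-order is the root; it splits in-order into left and right subtrees.
Root M: left subtree has 1 node {T}, right has 5 {K, Z, E, F, W}.
  Root Z: left subtree has 1 node {K}, right has 3 {E, F, W}.
    Root E: left subtree has 0 nodes { }, right has 2 {F, W}.
      Root W: left subtree has 1 node {F}, right has 0 { }.

M, T, Z, K, E, W, F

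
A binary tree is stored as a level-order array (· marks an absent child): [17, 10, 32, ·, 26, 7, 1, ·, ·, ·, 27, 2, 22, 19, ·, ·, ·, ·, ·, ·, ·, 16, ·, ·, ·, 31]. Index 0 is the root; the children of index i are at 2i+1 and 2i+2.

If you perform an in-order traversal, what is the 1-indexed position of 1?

In-order visits the left subtree, then the node, then the right subtree.
At 17: go left to 10.
  At 10: no left child.
  Visit 10.
  At 10: go right to 26.
    At 26: no left child.
    Visit 26.
    At 26: go right to 27.
      At 27: go left to 16.
        16 is a leaf — visit 16.
      Visit 27.
      At 27: no right child.
Visit 17.
At 17: go right to 32.
  At 32: go left to 7.
    At 7: go left to 2.
      2 is a leaf — visit 2.
    Visit 7.
    At 7: go right to 22.
      At 22: go left to 31.
        31 is a leaf — visit 31.
      Visit 22.
      At 22: no right child.
  Visit 32.
  At 32: go right to 1.
    At 1: go left to 19.
      19 is a leaf — visit 19.
    Visit 1.
    At 1: no right child.
Full in-order sequence: 10, 26, 16, 27, 17, 2, 7, 31, 22, 32, 19, 1.

12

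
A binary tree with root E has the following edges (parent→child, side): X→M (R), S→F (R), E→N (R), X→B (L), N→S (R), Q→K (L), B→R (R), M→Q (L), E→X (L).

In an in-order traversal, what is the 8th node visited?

N

In-order visits the left subtree, then the node, then the right subtree.
At E: go left to X.
  At X: go left to B.
    At B: no left child.
    Visit B.
    At B: go right to R.
      R is a leaf — visit R.
  Visit X.
  At X: go right to M.
    At M: go left to Q.
      At Q: go left to K.
        K is a leaf — visit K.
      Visit Q.
      At Q: no right child.
    Visit M.
    At M: no right child.
Visit E.
At E: go right to N.
  At N: no left child.
  Visit N.
  At N: go right to S.
    At S: no left child.
    Visit S.
    At S: go right to F.
      F is a leaf — visit F.
Full in-order sequence: B, R, X, K, Q, M, E, N, S, F.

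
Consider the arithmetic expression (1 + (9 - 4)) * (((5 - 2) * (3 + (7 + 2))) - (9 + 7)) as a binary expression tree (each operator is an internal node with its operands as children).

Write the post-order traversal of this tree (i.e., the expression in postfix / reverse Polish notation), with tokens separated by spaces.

1 9 4 - + 5 2 - 3 7 2 + + * 9 7 + - *

Post-order on an expression tree gives postfix notation: for each operator, emit left operand, right operand, then the operator.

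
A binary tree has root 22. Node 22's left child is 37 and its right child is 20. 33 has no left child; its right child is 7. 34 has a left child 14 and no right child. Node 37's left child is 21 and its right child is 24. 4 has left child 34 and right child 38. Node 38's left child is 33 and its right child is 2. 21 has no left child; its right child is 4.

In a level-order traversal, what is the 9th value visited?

Level-order visits nodes level by level from the root, left to right within each level.
Level 0: 22
Level 1: 37, 20
Level 2: 21, 24
Level 3: 4
Level 4: 34, 38
Level 5: 14, 33, 2
Level 6: 7
Full level-order sequence: 22, 37, 20, 21, 24, 4, 34, 38, 14, 33, 2, 7.

14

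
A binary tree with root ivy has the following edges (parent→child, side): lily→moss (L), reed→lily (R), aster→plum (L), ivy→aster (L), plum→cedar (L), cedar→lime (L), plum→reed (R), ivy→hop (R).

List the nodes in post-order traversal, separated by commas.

lime, cedar, moss, lily, reed, plum, aster, hop, ivy

Post-order visits the left subtree, then the right subtree, then the node.
At ivy: go left to aster.
  At aster: go left to plum.
    At plum: go left to cedar.
      At cedar: go left to lime.
        lime is a leaf — visit lime.
      At cedar: no right child.
      Visit cedar.
    At plum: go right to reed.
      At reed: no left child.
      At reed: go right to lily.
        At lily: go left to moss.
          moss is a leaf — visit moss.
        At lily: no right child.
        Visit lily.
      Visit reed.
    Visit plum.
  At aster: no right child.
  Visit aster.
At ivy: go right to hop.
  hop is a leaf — visit hop.
Visit ivy.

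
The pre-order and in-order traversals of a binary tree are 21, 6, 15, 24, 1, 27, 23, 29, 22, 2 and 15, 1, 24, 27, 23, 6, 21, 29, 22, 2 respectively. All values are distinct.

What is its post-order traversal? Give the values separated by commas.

The first element of pre-order is the root; it splits in-order into left and right subtrees.
Root 21: left subtree has 6 nodes {15, 1, 24, 27, 23, 6}, right has 3 {29, 22, 2}.
  Root 6: left subtree has 5 nodes {15, 1, 24, 27, 23}, right has 0 { }.
    Root 15: left subtree has 0 nodes { }, right has 4 {1, 24, 27, 23}.
      Root 24: left subtree has 1 node {1}, right has 2 {27, 23}.
        Root 27: left subtree has 0 nodes { }, right has 1 {23}.
  Root 29: left subtree has 0 nodes { }, right has 2 {22, 2}.
    Root 22: left subtree has 0 nodes { }, right has 1 {2}.

1, 23, 27, 24, 15, 6, 2, 22, 29, 21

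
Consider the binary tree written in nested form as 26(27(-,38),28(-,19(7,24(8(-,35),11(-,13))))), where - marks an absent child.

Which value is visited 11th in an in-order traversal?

13

In-order visits the left subtree, then the node, then the right subtree.
At 26: go left to 27.
  At 27: no left child.
  Visit 27.
  At 27: go right to 38.
    38 is a leaf — visit 38.
Visit 26.
At 26: go right to 28.
  At 28: no left child.
  Visit 28.
  At 28: go right to 19.
    At 19: go left to 7.
      7 is a leaf — visit 7.
    Visit 19.
    At 19: go right to 24.
      At 24: go left to 8.
        At 8: no left child.
        Visit 8.
        At 8: go right to 35.
          35 is a leaf — visit 35.
      Visit 24.
      At 24: go right to 11.
        At 11: no left child.
        Visit 11.
        At 11: go right to 13.
          13 is a leaf — visit 13.
Full in-order sequence: 27, 38, 26, 28, 7, 19, 8, 35, 24, 11, 13.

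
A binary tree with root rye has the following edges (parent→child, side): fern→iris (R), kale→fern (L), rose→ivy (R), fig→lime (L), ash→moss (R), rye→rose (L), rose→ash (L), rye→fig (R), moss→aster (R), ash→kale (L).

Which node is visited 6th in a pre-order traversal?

iris

Pre-order visits the node, then its left subtree, then its right subtree.
Visit rye.
At rye: go left to rose.
  Visit rose.
  At rose: go left to ash.
    Visit ash.
    At ash: go left to kale.
      Visit kale.
      At kale: go left to fern.
        Visit fern.
        At fern: no left child.
        At fern: go right to iris.
          iris is a leaf — visit iris.
      At kale: no right child.
    At ash: go right to moss.
      Visit moss.
      At moss: no left child.
      At moss: go right to aster.
        aster is a leaf — visit aster.
  At rose: go right to ivy.
    ivy is a leaf — visit ivy.
At rye: go right to fig.
  Visit fig.
  At fig: go left to lime.
    lime is a leaf — visit lime.
  At fig: no right child.
Full pre-order sequence: rye, rose, ash, kale, fern, iris, moss, aster, ivy, fig, lime.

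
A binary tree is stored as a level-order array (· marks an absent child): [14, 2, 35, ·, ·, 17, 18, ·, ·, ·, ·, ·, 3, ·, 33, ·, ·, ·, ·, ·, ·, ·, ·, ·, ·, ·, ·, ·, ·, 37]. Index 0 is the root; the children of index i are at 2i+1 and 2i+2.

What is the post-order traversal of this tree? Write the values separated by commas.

2, 3, 17, 37, 33, 18, 35, 14

Post-order visits the left subtree, then the right subtree, then the node.
At 14: go left to 2.
  2 is a leaf — visit 2.
At 14: go right to 35.
  At 35: go left to 17.
    At 17: no left child.
    At 17: go right to 3.
      3 is a leaf — visit 3.
    Visit 17.
  At 35: go right to 18.
    At 18: no left child.
    At 18: go right to 33.
      At 33: go left to 37.
        37 is a leaf — visit 37.
      At 33: no right child.
      Visit 33.
    Visit 18.
  Visit 35.
Visit 14.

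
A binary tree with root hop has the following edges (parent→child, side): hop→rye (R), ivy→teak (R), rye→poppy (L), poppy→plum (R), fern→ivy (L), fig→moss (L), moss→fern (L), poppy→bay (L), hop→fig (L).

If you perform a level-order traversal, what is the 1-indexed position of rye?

3

Level-order visits nodes level by level from the root, left to right within each level.
Level 0: hop
Level 1: fig, rye
Level 2: moss, poppy
Level 3: fern, bay, plum
Level 4: ivy
Level 5: teak
Full level-order sequence: hop, fig, rye, moss, poppy, fern, bay, plum, ivy, teak.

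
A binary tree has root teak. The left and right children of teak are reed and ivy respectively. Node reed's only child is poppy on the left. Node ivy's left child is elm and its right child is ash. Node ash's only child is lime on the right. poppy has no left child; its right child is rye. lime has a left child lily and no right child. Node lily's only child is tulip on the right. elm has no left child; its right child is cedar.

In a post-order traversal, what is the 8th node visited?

lime

Post-order visits the left subtree, then the right subtree, then the node.
At teak: go left to reed.
  At reed: go left to poppy.
    At poppy: no left child.
    At poppy: go right to rye.
      rye is a leaf — visit rye.
    Visit poppy.
  At reed: no right child.
  Visit reed.
At teak: go right to ivy.
  At ivy: go left to elm.
    At elm: no left child.
    At elm: go right to cedar.
      cedar is a leaf — visit cedar.
    Visit elm.
  At ivy: go right to ash.
    At ash: no left child.
    At ash: go right to lime.
      At lime: go left to lily.
        At lily: no left child.
        At lily: go right to tulip.
          tulip is a leaf — visit tulip.
        Visit lily.
      At lime: no right child.
      Visit lime.
    Visit ash.
  Visit ivy.
Visit teak.
Full post-order sequence: rye, poppy, reed, cedar, elm, tulip, lily, lime, ash, ivy, teak.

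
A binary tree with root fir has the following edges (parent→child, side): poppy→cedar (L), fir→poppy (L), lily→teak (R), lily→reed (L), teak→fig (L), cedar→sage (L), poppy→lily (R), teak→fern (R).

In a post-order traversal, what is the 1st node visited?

Post-order visits the left subtree, then the right subtree, then the node.
At fir: go left to poppy.
  At poppy: go left to cedar.
    At cedar: go left to sage.
      sage is a leaf — visit sage.
    At cedar: no right child.
    Visit cedar.
  At poppy: go right to lily.
    At lily: go left to reed.
      reed is a leaf — visit reed.
    At lily: go right to teak.
      At teak: go left to fig.
        fig is a leaf — visit fig.
      At teak: go right to fern.
        fern is a leaf — visit fern.
      Visit teak.
    Visit lily.
  Visit poppy.
At fir: no right child.
Visit fir.
Full post-order sequence: sage, cedar, reed, fig, fern, teak, lily, poppy, fir.

sage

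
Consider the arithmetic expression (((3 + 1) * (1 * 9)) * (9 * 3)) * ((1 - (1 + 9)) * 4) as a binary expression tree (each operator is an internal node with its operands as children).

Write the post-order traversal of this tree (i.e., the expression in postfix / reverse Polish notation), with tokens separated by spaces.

Post-order on an expression tree gives postfix notation: for each operator, emit left operand, right operand, then the operator.

3 1 + 1 9 * * 9 3 * * 1 1 9 + - 4 * *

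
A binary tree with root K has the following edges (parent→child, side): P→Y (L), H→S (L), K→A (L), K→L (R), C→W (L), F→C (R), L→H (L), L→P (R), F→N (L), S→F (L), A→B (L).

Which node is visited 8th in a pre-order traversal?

Pre-order visits the node, then its left subtree, then its right subtree.
Visit K.
At K: go left to A.
  Visit A.
  At A: go left to B.
    B is a leaf — visit B.
  At A: no right child.
At K: go right to L.
  Visit L.
  At L: go left to H.
    Visit H.
    At H: go left to S.
      Visit S.
      At S: go left to F.
        Visit F.
        At F: go left to N.
          N is a leaf — visit N.
        At F: go right to C.
          Visit C.
          At C: go left to W.
            W is a leaf — visit W.
          At C: no right child.
      At S: no right child.
    At H: no right child.
  At L: go right to P.
    Visit P.
    At P: go left to Y.
      Y is a leaf — visit Y.
    At P: no right child.
Full pre-order sequence: K, A, B, L, H, S, F, N, C, W, P, Y.

N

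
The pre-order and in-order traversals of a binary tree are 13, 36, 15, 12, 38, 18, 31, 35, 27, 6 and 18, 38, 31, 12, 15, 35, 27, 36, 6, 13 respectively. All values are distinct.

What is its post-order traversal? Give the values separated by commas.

18, 31, 38, 12, 27, 35, 15, 6, 36, 13

The first element of pre-order is the root; it splits in-order into left and right subtrees.
Root 13: left subtree has 9 nodes {18, 38, 31, 12, 15, 35, 27, 36, 6}, right has 0 { }.
  Root 36: left subtree has 7 nodes {18, 38, 31, 12, 15, 35, 27}, right has 1 {6}.
    Root 15: left subtree has 4 nodes {18, 38, 31, 12}, right has 2 {35, 27}.
      Root 12: left subtree has 3 nodes {18, 38, 31}, right has 0 { }.
        Root 38: left subtree has 1 node {18}, right has 1 {31}.
      Root 35: left subtree has 0 nodes { }, right has 1 {27}.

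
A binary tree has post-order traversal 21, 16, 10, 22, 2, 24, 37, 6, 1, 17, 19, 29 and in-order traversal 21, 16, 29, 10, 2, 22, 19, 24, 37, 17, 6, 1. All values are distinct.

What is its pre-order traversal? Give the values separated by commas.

29, 16, 21, 19, 2, 10, 22, 17, 37, 24, 1, 6

The last element of post-order is the root; it splits in-order into left and right subtrees.
Root 29: left subtree has 2 nodes {21, 16}, right has 9 {10, 2, 22, 19, 24, 37, 17, 6, 1}.
  Root 16: left subtree has 1 node {21}, right has 0 { }.
  Root 19: left subtree has 3 nodes {10, 2, 22}, right has 5 {24, 37, 17, 6, 1}.
    Root 2: left subtree has 1 node {10}, right has 1 {22}.
    Root 17: left subtree has 2 nodes {24, 37}, right has 2 {6, 1}.
      Root 37: left subtree has 1 node {24}, right has 0 { }.
      Root 1: left subtree has 1 node {6}, right has 0 { }.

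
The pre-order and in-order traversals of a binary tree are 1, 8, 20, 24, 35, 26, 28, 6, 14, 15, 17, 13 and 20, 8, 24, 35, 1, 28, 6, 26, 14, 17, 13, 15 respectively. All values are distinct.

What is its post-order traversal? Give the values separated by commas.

The first element of pre-order is the root; it splits in-order into left and right subtrees.
Root 1: left subtree has 4 nodes {20, 8, 24, 35}, right has 7 {28, 6, 26, 14, 17, 13, 15}.
  Root 8: left subtree has 1 node {20}, right has 2 {24, 35}.
    Root 24: left subtree has 0 nodes { }, right has 1 {35}.
  Root 26: left subtree has 2 nodes {28, 6}, right has 4 {14, 17, 13, 15}.
    Root 28: left subtree has 0 nodes { }, right has 1 {6}.
    Root 14: left subtree has 0 nodes { }, right has 3 {17, 13, 15}.
      Root 15: left subtree has 2 nodes {17, 13}, right has 0 { }.
        Root 17: left subtree has 0 nodes { }, right has 1 {13}.

20, 35, 24, 8, 6, 28, 13, 17, 15, 14, 26, 1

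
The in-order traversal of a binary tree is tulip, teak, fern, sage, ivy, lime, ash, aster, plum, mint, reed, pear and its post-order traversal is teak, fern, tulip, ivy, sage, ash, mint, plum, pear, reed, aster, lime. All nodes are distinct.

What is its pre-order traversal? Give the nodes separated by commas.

lime, sage, tulip, fern, teak, ivy, aster, ash, reed, plum, mint, pear

The last element of post-order is the root; it splits in-order into left and right subtrees.
Root lime: left subtree has 5 nodes {tulip, teak, fern, sage, ivy}, right has 6 {ash, aster, plum, mint, reed, pear}.
  Root sage: left subtree has 3 nodes {tulip, teak, fern}, right has 1 {ivy}.
    Root tulip: left subtree has 0 nodes { }, right has 2 {teak, fern}.
      Root fern: left subtree has 1 node {teak}, right has 0 { }.
  Root aster: left subtree has 1 node {ash}, right has 4 {plum, mint, reed, pear}.
    Root reed: left subtree has 2 nodes {plum, mint}, right has 1 {pear}.
      Root plum: left subtree has 0 nodes { }, right has 1 {mint}.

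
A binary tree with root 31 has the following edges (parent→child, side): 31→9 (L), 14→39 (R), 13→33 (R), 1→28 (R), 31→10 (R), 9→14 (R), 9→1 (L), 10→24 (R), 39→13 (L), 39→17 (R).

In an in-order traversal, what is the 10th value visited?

10

In-order visits the left subtree, then the node, then the right subtree.
At 31: go left to 9.
  At 9: go left to 1.
    At 1: no left child.
    Visit 1.
    At 1: go right to 28.
      28 is a leaf — visit 28.
  Visit 9.
  At 9: go right to 14.
    At 14: no left child.
    Visit 14.
    At 14: go right to 39.
      At 39: go left to 13.
        At 13: no left child.
        Visit 13.
        At 13: go right to 33.
          33 is a leaf — visit 33.
      Visit 39.
      At 39: go right to 17.
        17 is a leaf — visit 17.
Visit 31.
At 31: go right to 10.
  At 10: no left child.
  Visit 10.
  At 10: go right to 24.
    24 is a leaf — visit 24.
Full in-order sequence: 1, 28, 9, 14, 13, 33, 39, 17, 31, 10, 24.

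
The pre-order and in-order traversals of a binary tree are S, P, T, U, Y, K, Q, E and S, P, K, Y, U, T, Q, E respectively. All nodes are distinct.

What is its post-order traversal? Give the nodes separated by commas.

K, Y, U, E, Q, T, P, S

The first element of pre-order is the root; it splits in-order into left and right subtrees.
Root S: left subtree has 0 nodes { }, right has 7 {P, K, Y, U, T, Q, E}.
  Root P: left subtree has 0 nodes { }, right has 6 {K, Y, U, T, Q, E}.
    Root T: left subtree has 3 nodes {K, Y, U}, right has 2 {Q, E}.
      Root U: left subtree has 2 nodes {K, Y}, right has 0 { }.
        Root Y: left subtree has 1 node {K}, right has 0 { }.
      Root Q: left subtree has 0 nodes { }, right has 1 {E}.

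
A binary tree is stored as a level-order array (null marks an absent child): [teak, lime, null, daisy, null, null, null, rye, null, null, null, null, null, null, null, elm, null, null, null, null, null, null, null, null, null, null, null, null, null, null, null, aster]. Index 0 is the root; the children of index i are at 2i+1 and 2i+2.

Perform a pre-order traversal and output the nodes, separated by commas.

teak, lime, daisy, rye, elm, aster

Pre-order visits the node, then its left subtree, then its right subtree.
Visit teak.
At teak: go left to lime.
  Visit lime.
  At lime: go left to daisy.
    Visit daisy.
    At daisy: go left to rye.
      Visit rye.
      At rye: go left to elm.
        Visit elm.
        At elm: go left to aster.
          aster is a leaf — visit aster.
        At elm: no right child.
      At rye: no right child.
    At daisy: no right child.
  At lime: no right child.
At teak: no right child.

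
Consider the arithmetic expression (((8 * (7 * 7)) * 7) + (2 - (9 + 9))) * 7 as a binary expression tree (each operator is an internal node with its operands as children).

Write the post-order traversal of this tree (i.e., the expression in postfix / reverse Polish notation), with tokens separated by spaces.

Post-order on an expression tree gives postfix notation: for each operator, emit left operand, right operand, then the operator.

8 7 7 * * 7 * 2 9 9 + - + 7 *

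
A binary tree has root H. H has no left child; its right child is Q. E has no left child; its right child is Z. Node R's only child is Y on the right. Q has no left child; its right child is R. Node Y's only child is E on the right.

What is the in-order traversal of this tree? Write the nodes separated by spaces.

In-order visits the left subtree, then the node, then the right subtree.
At H: no left child.
Visit H.
At H: go right to Q.
  At Q: no left child.
  Visit Q.
  At Q: go right to R.
    At R: no left child.
    Visit R.
    At R: go right to Y.
      At Y: no left child.
      Visit Y.
      At Y: go right to E.
        At E: no left child.
        Visit E.
        At E: go right to Z.
          Z is a leaf — visit Z.

H Q R Y E Z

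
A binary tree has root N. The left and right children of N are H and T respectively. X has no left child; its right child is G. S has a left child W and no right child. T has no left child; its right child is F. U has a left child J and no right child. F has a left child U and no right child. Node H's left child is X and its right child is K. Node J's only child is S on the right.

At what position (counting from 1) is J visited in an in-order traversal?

7

In-order visits the left subtree, then the node, then the right subtree.
At N: go left to H.
  At H: go left to X.
    At X: no left child.
    Visit X.
    At X: go right to G.
      G is a leaf — visit G.
  Visit H.
  At H: go right to K.
    K is a leaf — visit K.
Visit N.
At N: go right to T.
  At T: no left child.
  Visit T.
  At T: go right to F.
    At F: go left to U.
      At U: go left to J.
        At J: no left child.
        Visit J.
        At J: go right to S.
          At S: go left to W.
            W is a leaf — visit W.
          Visit S.
          At S: no right child.
      Visit U.
      At U: no right child.
    Visit F.
    At F: no right child.
Full in-order sequence: X, G, H, K, N, T, J, W, S, U, F.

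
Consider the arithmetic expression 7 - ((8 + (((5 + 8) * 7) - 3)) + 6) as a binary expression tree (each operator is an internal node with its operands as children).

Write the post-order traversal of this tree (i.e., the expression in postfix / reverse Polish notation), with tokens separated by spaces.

Post-order on an expression tree gives postfix notation: for each operator, emit left operand, right operand, then the operator.

7 8 5 8 + 7 * 3 - + 6 + -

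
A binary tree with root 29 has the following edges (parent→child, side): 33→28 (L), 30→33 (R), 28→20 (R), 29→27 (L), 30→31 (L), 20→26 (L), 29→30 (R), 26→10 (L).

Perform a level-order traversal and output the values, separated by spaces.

29 27 30 31 33 28 20 26 10

Level-order visits nodes level by level from the root, left to right within each level.
Level 0: 29
Level 1: 27, 30
Level 2: 31, 33
Level 3: 28
Level 4: 20
Level 5: 26
Level 6: 10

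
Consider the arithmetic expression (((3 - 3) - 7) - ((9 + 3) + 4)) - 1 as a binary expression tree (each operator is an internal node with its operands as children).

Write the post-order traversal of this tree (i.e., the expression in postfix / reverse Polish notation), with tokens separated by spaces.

Post-order on an expression tree gives postfix notation: for each operator, emit left operand, right operand, then the operator.

3 3 - 7 - 9 3 + 4 + - 1 -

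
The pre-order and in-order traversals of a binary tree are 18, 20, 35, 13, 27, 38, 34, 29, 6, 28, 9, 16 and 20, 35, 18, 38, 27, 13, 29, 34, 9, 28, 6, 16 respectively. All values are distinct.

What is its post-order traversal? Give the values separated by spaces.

35 20 38 27 29 9 28 16 6 34 13 18

The first element of pre-order is the root; it splits in-order into left and right subtrees.
Root 18: left subtree has 2 nodes {20, 35}, right has 9 {38, 27, 13, 29, 34, 9, 28, 6, 16}.
  Root 20: left subtree has 0 nodes { }, right has 1 {35}.
  Root 13: left subtree has 2 nodes {38, 27}, right has 6 {29, 34, 9, 28, 6, 16}.
    Root 27: left subtree has 1 node {38}, right has 0 { }.
    Root 34: left subtree has 1 node {29}, right has 4 {9, 28, 6, 16}.
      Root 6: left subtree has 2 nodes {9, 28}, right has 1 {16}.
        Root 28: left subtree has 1 node {9}, right has 0 { }.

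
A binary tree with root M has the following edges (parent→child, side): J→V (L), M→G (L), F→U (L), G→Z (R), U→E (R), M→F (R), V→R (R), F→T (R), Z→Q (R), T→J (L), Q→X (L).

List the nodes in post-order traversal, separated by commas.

X, Q, Z, G, E, U, R, V, J, T, F, M

Post-order visits the left subtree, then the right subtree, then the node.
At M: go left to G.
  At G: no left child.
  At G: go right to Z.
    At Z: no left child.
    At Z: go right to Q.
      At Q: go left to X.
        X is a leaf — visit X.
      At Q: no right child.
      Visit Q.
    Visit Z.
  Visit G.
At M: go right to F.
  At F: go left to U.
    At U: no left child.
    At U: go right to E.
      E is a leaf — visit E.
    Visit U.
  At F: go right to T.
    At T: go left to J.
      At J: go left to V.
        At V: no left child.
        At V: go right to R.
          R is a leaf — visit R.
        Visit V.
      At J: no right child.
      Visit J.
    At T: no right child.
    Visit T.
  Visit F.
Visit M.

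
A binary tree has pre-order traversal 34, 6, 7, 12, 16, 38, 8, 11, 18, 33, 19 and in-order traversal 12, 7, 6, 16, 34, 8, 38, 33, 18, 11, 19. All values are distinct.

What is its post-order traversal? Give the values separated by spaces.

12 7 16 6 8 33 18 19 11 38 34

The first element of pre-order is the root; it splits in-order into left and right subtrees.
Root 34: left subtree has 4 nodes {12, 7, 6, 16}, right has 6 {8, 38, 33, 18, 11, 19}.
  Root 6: left subtree has 2 nodes {12, 7}, right has 1 {16}.
    Root 7: left subtree has 1 node {12}, right has 0 { }.
  Root 38: left subtree has 1 node {8}, right has 4 {33, 18, 11, 19}.
    Root 11: left subtree has 2 nodes {33, 18}, right has 1 {19}.
      Root 18: left subtree has 1 node {33}, right has 0 { }.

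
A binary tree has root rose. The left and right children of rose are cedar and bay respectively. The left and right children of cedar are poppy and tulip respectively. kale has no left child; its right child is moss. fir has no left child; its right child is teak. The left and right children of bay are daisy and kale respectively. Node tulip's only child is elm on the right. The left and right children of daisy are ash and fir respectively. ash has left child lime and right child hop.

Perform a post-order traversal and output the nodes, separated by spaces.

Post-order visits the left subtree, then the right subtree, then the node.
At rose: go left to cedar.
  At cedar: go left to poppy.
    poppy is a leaf — visit poppy.
  At cedar: go right to tulip.
    At tulip: no left child.
    At tulip: go right to elm.
      elm is a leaf — visit elm.
    Visit tulip.
  Visit cedar.
At rose: go right to bay.
  At bay: go left to daisy.
    At daisy: go left to ash.
      At ash: go left to lime.
        lime is a leaf — visit lime.
      At ash: go right to hop.
        hop is a leaf — visit hop.
      Visit ash.
    At daisy: go right to fir.
      At fir: no left child.
      At fir: go right to teak.
        teak is a leaf — visit teak.
      Visit fir.
    Visit daisy.
  At bay: go right to kale.
    At kale: no left child.
    At kale: go right to moss.
      moss is a leaf — visit moss.
    Visit kale.
  Visit bay.
Visit rose.

poppy elm tulip cedar lime hop ash teak fir daisy moss kale bay rose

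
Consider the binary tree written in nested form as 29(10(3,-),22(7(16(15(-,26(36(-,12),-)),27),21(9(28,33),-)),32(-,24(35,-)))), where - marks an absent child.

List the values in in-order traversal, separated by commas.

In-order visits the left subtree, then the node, then the right subtree.
At 29: go left to 10.
  At 10: go left to 3.
    3 is a leaf — visit 3.
  Visit 10.
  At 10: no right child.
Visit 29.
At 29: go right to 22.
  At 22: go left to 7.
    At 7: go left to 16.
      At 16: go left to 15.
        At 15: no left child.
        Visit 15.
        At 15: go right to 26.
          At 26: go left to 36.
            At 36: no left child.
            Visit 36.
            At 36: go right to 12.
              12 is a leaf — visit 12.
          Visit 26.
          At 26: no right child.
      Visit 16.
      At 16: go right to 27.
        27 is a leaf — visit 27.
    Visit 7.
    At 7: go right to 21.
      At 21: go left to 9.
        At 9: go left to 28.
          28 is a leaf — visit 28.
        Visit 9.
        At 9: go right to 33.
          33 is a leaf — visit 33.
      Visit 21.
      At 21: no right child.
  Visit 22.
  At 22: go right to 32.
    At 32: no left child.
    Visit 32.
    At 32: go right to 24.
      At 24: go left to 35.
        35 is a leaf — visit 35.
      Visit 24.
      At 24: no right child.

3, 10, 29, 15, 36, 12, 26, 16, 27, 7, 28, 9, 33, 21, 22, 32, 35, 24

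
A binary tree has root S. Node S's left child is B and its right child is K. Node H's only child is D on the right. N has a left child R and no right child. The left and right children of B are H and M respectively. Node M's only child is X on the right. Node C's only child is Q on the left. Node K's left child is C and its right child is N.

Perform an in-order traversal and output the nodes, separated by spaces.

In-order visits the left subtree, then the node, then the right subtree.
At S: go left to B.
  At B: go left to H.
    At H: no left child.
    Visit H.
    At H: go right to D.
      D is a leaf — visit D.
  Visit B.
  At B: go right to M.
    At M: no left child.
    Visit M.
    At M: go right to X.
      X is a leaf — visit X.
Visit S.
At S: go right to K.
  At K: go left to C.
    At C: go left to Q.
      Q is a leaf — visit Q.
    Visit C.
    At C: no right child.
  Visit K.
  At K: go right to N.
    At N: go left to R.
      R is a leaf — visit R.
    Visit N.
    At N: no right child.

H D B M X S Q C K R N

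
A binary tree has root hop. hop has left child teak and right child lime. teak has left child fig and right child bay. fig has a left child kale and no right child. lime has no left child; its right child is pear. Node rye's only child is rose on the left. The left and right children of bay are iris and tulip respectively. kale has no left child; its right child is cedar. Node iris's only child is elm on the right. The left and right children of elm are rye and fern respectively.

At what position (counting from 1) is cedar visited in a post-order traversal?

Post-order visits the left subtree, then the right subtree, then the node.
At hop: go left to teak.
  At teak: go left to fig.
    At fig: go left to kale.
      At kale: no left child.
      At kale: go right to cedar.
        cedar is a leaf — visit cedar.
      Visit kale.
    At fig: no right child.
    Visit fig.
  At teak: go right to bay.
    At bay: go left to iris.
      At iris: no left child.
      At iris: go right to elm.
        At elm: go left to rye.
          At rye: go left to rose.
            rose is a leaf — visit rose.
          At rye: no right child.
          Visit rye.
        At elm: go right to fern.
          fern is a leaf — visit fern.
        Visit elm.
      Visit iris.
    At bay: go right to tulip.
      tulip is a leaf — visit tulip.
    Visit bay.
  Visit teak.
At hop: go right to lime.
  At lime: no left child.
  At lime: go right to pear.
    pear is a leaf — visit pear.
  Visit lime.
Visit hop.
Full post-order sequence: cedar, kale, fig, rose, rye, fern, elm, iris, tulip, bay, teak, pear, lime, hop.

1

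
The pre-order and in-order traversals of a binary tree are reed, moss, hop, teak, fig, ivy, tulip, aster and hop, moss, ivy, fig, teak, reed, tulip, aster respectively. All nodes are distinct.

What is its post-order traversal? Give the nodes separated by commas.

The first element of pre-order is the root; it splits in-order into left and right subtrees.
Root reed: left subtree has 5 nodes {hop, moss, ivy, fig, teak}, right has 2 {tulip, aster}.
  Root moss: left subtree has 1 node {hop}, right has 3 {ivy, fig, teak}.
    Root teak: left subtree has 2 nodes {ivy, fig}, right has 0 { }.
      Root fig: left subtree has 1 node {ivy}, right has 0 { }.
  Root tulip: left subtree has 0 nodes { }, right has 1 {aster}.

hop, ivy, fig, teak, moss, aster, tulip, reed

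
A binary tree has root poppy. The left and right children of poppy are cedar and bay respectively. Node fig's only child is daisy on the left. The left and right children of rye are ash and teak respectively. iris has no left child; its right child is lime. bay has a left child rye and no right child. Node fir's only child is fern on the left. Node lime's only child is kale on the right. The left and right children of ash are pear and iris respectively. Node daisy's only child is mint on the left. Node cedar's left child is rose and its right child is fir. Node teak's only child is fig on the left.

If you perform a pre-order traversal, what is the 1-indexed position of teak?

Pre-order visits the node, then its left subtree, then its right subtree.
Visit poppy.
At poppy: go left to cedar.
  Visit cedar.
  At cedar: go left to rose.
    rose is a leaf — visit rose.
  At cedar: go right to fir.
    Visit fir.
    At fir: go left to fern.
      fern is a leaf — visit fern.
    At fir: no right child.
At poppy: go right to bay.
  Visit bay.
  At bay: go left to rye.
    Visit rye.
    At rye: go left to ash.
      Visit ash.
      At ash: go left to pear.
        pear is a leaf — visit pear.
      At ash: go right to iris.
        Visit iris.
        At iris: no left child.
        At iris: go right to lime.
          Visit lime.
          At lime: no left child.
          At lime: go right to kale.
            kale is a leaf — visit kale.
    At rye: go right to teak.
      Visit teak.
      At teak: go left to fig.
        Visit fig.
        At fig: go left to daisy.
          Visit daisy.
          At daisy: go left to mint.
            mint is a leaf — visit mint.
          At daisy: no right child.
        At fig: no right child.
      At teak: no right child.
  At bay: no right child.
Full pre-order sequence: poppy, cedar, rose, fir, fern, bay, rye, ash, pear, iris, lime, kale, teak, fig, daisy, mint.

13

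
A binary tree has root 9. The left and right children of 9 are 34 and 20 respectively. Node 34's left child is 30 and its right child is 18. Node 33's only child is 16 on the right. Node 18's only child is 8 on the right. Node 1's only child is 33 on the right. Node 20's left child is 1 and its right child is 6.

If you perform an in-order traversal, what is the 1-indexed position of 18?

3

In-order visits the left subtree, then the node, then the right subtree.
At 9: go left to 34.
  At 34: go left to 30.
    30 is a leaf — visit 30.
  Visit 34.
  At 34: go right to 18.
    At 18: no left child.
    Visit 18.
    At 18: go right to 8.
      8 is a leaf — visit 8.
Visit 9.
At 9: go right to 20.
  At 20: go left to 1.
    At 1: no left child.
    Visit 1.
    At 1: go right to 33.
      At 33: no left child.
      Visit 33.
      At 33: go right to 16.
        16 is a leaf — visit 16.
  Visit 20.
  At 20: go right to 6.
    6 is a leaf — visit 6.
Full in-order sequence: 30, 34, 18, 8, 9, 1, 33, 16, 20, 6.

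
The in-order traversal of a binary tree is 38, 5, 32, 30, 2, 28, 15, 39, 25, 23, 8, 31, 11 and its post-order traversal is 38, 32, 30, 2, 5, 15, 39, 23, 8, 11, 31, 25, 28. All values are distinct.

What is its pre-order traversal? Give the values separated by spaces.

The last element of post-order is the root; it splits in-order into left and right subtrees.
Root 28: left subtree has 5 nodes {38, 5, 32, 30, 2}, right has 7 {15, 39, 25, 23, 8, 31, 11}.
  Root 5: left subtree has 1 node {38}, right has 3 {32, 30, 2}.
    Root 2: left subtree has 2 nodes {32, 30}, right has 0 { }.
      Root 30: left subtree has 1 node {32}, right has 0 { }.
  Root 25: left subtree has 2 nodes {15, 39}, right has 4 {23, 8, 31, 11}.
    Root 39: left subtree has 1 node {15}, right has 0 { }.
    Root 31: left subtree has 2 nodes {23, 8}, right has 1 {11}.
      Root 8: left subtree has 1 node {23}, right has 0 { }.

28 5 38 2 30 32 25 39 15 31 8 23 11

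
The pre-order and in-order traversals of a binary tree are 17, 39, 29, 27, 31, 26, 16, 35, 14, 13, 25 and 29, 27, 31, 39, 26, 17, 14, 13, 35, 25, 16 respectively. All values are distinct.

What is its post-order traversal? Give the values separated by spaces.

The first element of pre-order is the root; it splits in-order into left and right subtrees.
Root 17: left subtree has 5 nodes {29, 27, 31, 39, 26}, right has 5 {14, 13, 35, 25, 16}.
  Root 39: left subtree has 3 nodes {29, 27, 31}, right has 1 {26}.
    Root 29: left subtree has 0 nodes { }, right has 2 {27, 31}.
      Root 27: left subtree has 0 nodes { }, right has 1 {31}.
  Root 16: left subtree has 4 nodes {14, 13, 35, 25}, right has 0 { }.
    Root 35: left subtree has 2 nodes {14, 13}, right has 1 {25}.
      Root 14: left subtree has 0 nodes { }, right has 1 {13}.

31 27 29 26 39 13 14 25 35 16 17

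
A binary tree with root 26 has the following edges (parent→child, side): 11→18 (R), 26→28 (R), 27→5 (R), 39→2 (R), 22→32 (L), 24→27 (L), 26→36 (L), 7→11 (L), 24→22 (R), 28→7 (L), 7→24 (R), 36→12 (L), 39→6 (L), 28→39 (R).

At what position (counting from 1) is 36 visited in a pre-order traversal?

Pre-order visits the node, then its left subtree, then its right subtree.
Visit 26.
At 26: go left to 36.
  Visit 36.
  At 36: go left to 12.
    12 is a leaf — visit 12.
  At 36: no right child.
At 26: go right to 28.
  Visit 28.
  At 28: go left to 7.
    Visit 7.
    At 7: go left to 11.
      Visit 11.
      At 11: no left child.
      At 11: go right to 18.
        18 is a leaf — visit 18.
    At 7: go right to 24.
      Visit 24.
      At 24: go left to 27.
        Visit 27.
        At 27: no left child.
        At 27: go right to 5.
          5 is a leaf — visit 5.
      At 24: go right to 22.
        Visit 22.
        At 22: go left to 32.
          32 is a leaf — visit 32.
        At 22: no right child.
  At 28: go right to 39.
    Visit 39.
    At 39: go left to 6.
      6 is a leaf — visit 6.
    At 39: go right to 2.
      2 is a leaf — visit 2.
Full pre-order sequence: 26, 36, 12, 28, 7, 11, 18, 24, 27, 5, 22, 32, 39, 6, 2.

2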